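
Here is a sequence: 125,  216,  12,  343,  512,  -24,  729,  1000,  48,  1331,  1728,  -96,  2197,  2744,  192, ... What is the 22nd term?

Positions follow the repeating pattern AAB; grouping by letter gives 2 tracks.
Subsequence A: 125, 216, 343, 512, 729, 1000, 1331, 1728, 2197, 2744 — the cubes 5³, 6³, 7³, ….
Subsequence B: 12, -24, 48, -96, 192 — geometric with ratio -2.
The 22nd slot belongs to subsequence A; its 15th term is 6859.

6859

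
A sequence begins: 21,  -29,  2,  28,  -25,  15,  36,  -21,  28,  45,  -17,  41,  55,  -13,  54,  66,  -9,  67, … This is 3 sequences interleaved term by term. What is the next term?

78

Read the sequence 3 terms at a time; column i is its own pattern.
Track A = 21, 28, 36, 45, 55, 66: triangular numbers n(n+1)/2 for n = 6, 7, ….
Track B = -29, -25, -21, -17, -13, -9: adding 4 each time.
Track C = 2, 15, 28, 41, 54, 67: adding 13 each time.
The 19th slot belongs to track A; its 7th term is 78.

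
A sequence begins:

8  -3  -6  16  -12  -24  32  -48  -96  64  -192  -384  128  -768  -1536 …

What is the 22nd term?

1024

Reading positions in blocks of 3 reveals the pattern ABB — 2 tracks woven together.
Track A: 8, 16, 32, 64, 128 (powers 2^3, 2^4, 2^5, …).
Track B: -3, -6, -12, -24, -48, -96, -192, -384, -768, -1536 (geometric, ×2 each step).
The 22nd slot belongs to track A; its 8th term is 1024.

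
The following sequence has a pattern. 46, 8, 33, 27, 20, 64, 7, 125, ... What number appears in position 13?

Positions 1, 3, 5, … form one subsequence and positions 2, 4, 6, … form another.
Track A: 46, 33, 20, 7 — arithmetic, step −13.
Track B: 8, 27, 64, 125 — perfect cubes starting at 2³.
The 13th slot belongs to track A; its 7th term is -32.

-32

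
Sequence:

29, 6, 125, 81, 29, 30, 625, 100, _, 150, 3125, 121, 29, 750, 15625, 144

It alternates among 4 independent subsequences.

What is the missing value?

29

Read the sequence 4 terms at a time; column i is its own pattern.
Track A is 29, 29, ?, 29, which is the constant sequence 29.
Track B is 6, 30, 150, 750, which is a geometric progression (common ratio 5).
Track C is 125, 625, 3125, 15625, which is successive powers of 5.
Track D is 81, 100, 121, 144, which is perfect squares starting at 9².
The gap is track A's term 3; the rule gives 29.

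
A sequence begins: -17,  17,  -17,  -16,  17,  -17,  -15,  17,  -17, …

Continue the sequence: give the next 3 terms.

-14, 17, -17

Positions follow the repeating pattern ABB; grouping by letter gives 2 tracks.
Stream A is -17, -16, -15, which is adding 1 each time.
Stream B is 17, -17, 17, -17, 17, -17, which is alternating ±17.
Term 10 comes from stream A (its 4th entry): -14.
Position 11 falls in stream B as its term 7, giving 17.
Position 12 falls in stream B as its term 8, giving -17.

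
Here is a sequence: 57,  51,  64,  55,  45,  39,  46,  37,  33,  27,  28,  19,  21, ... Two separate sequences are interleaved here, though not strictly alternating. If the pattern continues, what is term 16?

1

Positions follow the repeating pattern AABB; grouping by letter gives 2 tracks.
Subsequence A: 57, 51, 45, 39, 33, 27, 21. Arithmetic with common difference −6.
Subsequence B: 64, 55, 46, 37, 28, 19. Arithmetic with common difference −9.
Position 16 → subsequence B, term 8 = 1.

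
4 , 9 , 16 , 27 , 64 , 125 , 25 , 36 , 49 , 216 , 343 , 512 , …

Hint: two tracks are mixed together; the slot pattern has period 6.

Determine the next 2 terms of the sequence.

Positions follow the repeating pattern AAABBB; grouping by letter gives 2 tracks.
Track A is 4, 9, 16, 25, 36, 49, which is perfect squares starting at 2².
Track B is 27, 64, 125, 216, 343, 512, which is the cubes 3³, 4³, 5³, ….
Term 13 comes from track A (its 7th entry): 64.
Term 14 comes from track A (its 8th entry): 81.

64, 81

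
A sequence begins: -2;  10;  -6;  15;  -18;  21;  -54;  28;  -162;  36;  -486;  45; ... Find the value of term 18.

The terms cycle through 2 interleaved subsequences.
Track A: -2, -6, -18, -54, -162, -486 (geometric, ×3 each step).
Track B: 10, 15, 21, 28, 36, 45 (the triangular numbers T_4, T_5, …).
Position 18 falls in track B as its term 9, giving 78.

78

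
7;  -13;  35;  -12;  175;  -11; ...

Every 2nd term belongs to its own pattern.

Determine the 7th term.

Positions 1, 3, 5, … form one subsequence and positions 2, 4, 6, … form another.
Track A is 7, 35, 175, which is geometric with ratio 5.
Track B is -13, -12, -11, which is adding 1 each time.
The 7th slot belongs to track A; its 4th term is 875.

875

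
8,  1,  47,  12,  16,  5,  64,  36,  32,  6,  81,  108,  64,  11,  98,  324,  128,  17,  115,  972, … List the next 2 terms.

Taking every 4th term gives 4 separate tracks.
Track A is 8, 16, 32, 64, 128, which is successive powers of 2.
Track B is 1, 5, 6, 11, 17, which is Fibonacci-style (each term is the sum of the two before it).
Track C is 47, 64, 81, 98, 115, which is arithmetic with common difference +17.
Track D is 12, 36, 108, 324, 972, which is geometric, ×3 each step.
The 21st slot belongs to track A; its 6th term is 256.
The 22nd slot belongs to track B; its 6th term is 28.

256, 28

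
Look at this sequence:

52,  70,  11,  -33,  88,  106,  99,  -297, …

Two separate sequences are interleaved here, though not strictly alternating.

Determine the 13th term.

Reading positions in blocks of 4 reveals the pattern AABB — 2 tracks woven together.
Subsequence A: 52, 70, 88, 106 — adding 18 each time.
Subsequence B: 11, -33, 99, -297 — geometric with ratio -3.
Term 13 comes from subsequence A (its 7th entry): 160.

160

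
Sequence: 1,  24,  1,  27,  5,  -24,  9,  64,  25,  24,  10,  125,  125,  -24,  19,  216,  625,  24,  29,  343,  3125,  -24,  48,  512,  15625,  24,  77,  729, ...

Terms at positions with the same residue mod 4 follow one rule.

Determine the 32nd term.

1000

The terms cycle through 4 interleaved subsequences.
Stream A: 1, 5, 25, 125, 625, 3125, 15625 (powers of 5).
Stream B: 24, -24, 24, -24, 24, -24, 24 (alternating ±24).
Stream C: 1, 9, 10, 19, 29, 48, 77 (a Fibonacci-like recurrence a_n = a_{n-1} + a_{n-2}).
Stream D: 27, 64, 125, 216, 343, 512, 729 (consecutive cubes n³ from n = 3).
Position 32 → stream D, term 8 = 1000.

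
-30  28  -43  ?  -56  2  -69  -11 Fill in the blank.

15

Split by position mod 2 into 2 tracks.
Stream A: -30, -43, -56, -69 — subtracting 13 each time.
Stream B: 28, ?, 2, -11 — linear: a_n = 41 − 13·n.
So the missing entry in stream B is 15.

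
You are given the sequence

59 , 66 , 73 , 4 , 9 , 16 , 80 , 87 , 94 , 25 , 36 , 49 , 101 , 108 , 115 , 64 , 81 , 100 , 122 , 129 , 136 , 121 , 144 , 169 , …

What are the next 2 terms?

143, 150

The slot pattern repeats as AAABBB (period 6), so there are 2 interleaved tracks.
Track A: 59, 66, 73, 80, 87, 94, 101, 108, 115, 122, 129, 136. Arithmetic with common difference +7.
Track B: 4, 9, 16, 25, 36, 49, 64, 81, 100, 121, 144, 169. Consecutive squares n² from n = 2.
Term 25 comes from track A (its 13th entry): 143.
The 26th slot belongs to track A; its 14th term is 150.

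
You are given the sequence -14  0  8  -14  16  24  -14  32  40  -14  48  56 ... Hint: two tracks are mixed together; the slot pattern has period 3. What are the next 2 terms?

-14, 64

The slot pattern repeats as ABB (period 3), so there are 2 interleaved tracks.
Subsequence A: -14, -14, -14, -14 (the constant sequence -14).
Subsequence B: 0, 8, 16, 24, 32, 40, 48, 56 (arithmetic, step +8).
Term 13 comes from subsequence A (its 5th entry): -14.
Position 14 falls in subsequence B as its term 9, giving 64.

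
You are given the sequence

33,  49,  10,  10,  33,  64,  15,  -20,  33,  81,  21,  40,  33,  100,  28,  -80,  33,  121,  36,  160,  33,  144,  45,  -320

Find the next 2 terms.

The terms cycle through 4 interleaved subsequences.
Track A = 33, 33, 33, 33, 33, 33: the constant sequence 33.
Track B = 49, 64, 81, 100, 121, 144: perfect squares starting at 7².
Track C = 10, 15, 21, 28, 36, 45: the triangular numbers T_4, T_5, ….
Track D = 10, -20, 40, -80, 160, -320: geometric, ×-2 each step.
Position 25 falls in track A as its term 7, giving 33.
Term 26 comes from track B (its 7th entry): 169.

33, 169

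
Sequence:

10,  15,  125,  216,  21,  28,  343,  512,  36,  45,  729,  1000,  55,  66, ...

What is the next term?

1331

Positions follow the repeating pattern AABB; grouping by letter gives 2 tracks.
Stream A = 10, 15, 21, 28, 36, 45, 55, 66: the triangular numbers T_4, T_5, ….
Stream B = 125, 216, 343, 512, 729, 1000: perfect cubes starting at 5³.
Position 15 → stream B, term 7 = 1331.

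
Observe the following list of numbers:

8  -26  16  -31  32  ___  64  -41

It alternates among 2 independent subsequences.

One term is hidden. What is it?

Split by position mod 2 into 2 tracks.
Subsequence A: 8, 16, 32, 64 — geometric with ratio 2.
Subsequence B: -26, -31, ?, -41 — linear: a_n = -21 − 5·n.
Filling subsequence B at index 3 by its rule yields -36.

-36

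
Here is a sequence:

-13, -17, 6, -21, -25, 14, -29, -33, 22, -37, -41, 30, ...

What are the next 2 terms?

Positions follow the repeating pattern AAB; grouping by letter gives 2 tracks.
Track A is -13, -17, -21, -25, -29, -33, -37, -41, which is linear: a_n = -9 − 4·n.
Track B is 6, 14, 22, 30, which is arithmetic, step +8.
Term 13 comes from track A (its 9th entry): -45.
Position 14 falls in track A as its term 10, giving -49.

-45, -49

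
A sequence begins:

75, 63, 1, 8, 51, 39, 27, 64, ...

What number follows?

27

The slot pattern repeats as AABB (period 4), so there are 2 interleaved tracks.
Subsequence A: 75, 63, 51, 39 (linear: a_n = 87 − 12·n).
Subsequence B: 1, 8, 27, 64 (the cubes 1³, 2³, 3³, …).
Position 9 falls in subsequence A as its term 5, giving 27.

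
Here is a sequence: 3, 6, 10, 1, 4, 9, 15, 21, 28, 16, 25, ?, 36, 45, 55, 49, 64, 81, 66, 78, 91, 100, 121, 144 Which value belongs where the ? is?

36

Positions follow the repeating pattern AAABBB; grouping by letter gives 2 tracks.
Track A is 3, 6, 10, 15, 21, 28, 36, 45, 55, 66, 78, 91, which is triangular numbers n(n+1)/2 for n = 2, 3, ….
Track B is 1, 4, 9, 16, 25, ?, 49, 64, 81, 100, 121, 144, which is perfect squares starting at 1².
So the missing entry in track B is 36.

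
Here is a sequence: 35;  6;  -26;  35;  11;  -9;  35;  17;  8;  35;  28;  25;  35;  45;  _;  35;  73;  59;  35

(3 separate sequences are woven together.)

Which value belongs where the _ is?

42

Taking every 3rd term gives 3 separate tracks.
Track A: 35, 35, 35, 35, 35, 35, 35 (always 35).
Track B: 6, 11, 17, 28, 45, 73 (Fibonacci-style (each term is the sum of the two before it)).
Track C: -26, -9, 8, 25, ?, 59 (linear: a_n = -43 + 17·n).
So the missing entry in track C is 42.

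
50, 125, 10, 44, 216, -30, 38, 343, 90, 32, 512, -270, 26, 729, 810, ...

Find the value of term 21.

Split by position mod 3 into 3 tracks.
Track A: 50, 44, 38, 32, 26. Subtracting 6 each time.
Track B: 125, 216, 343, 512, 729. Perfect cubes starting at 5³.
Track C: 10, -30, 90, -270, 810. Geometric, ×-3 each step.
Position 21 falls in track C as its term 7, giving 7290.

7290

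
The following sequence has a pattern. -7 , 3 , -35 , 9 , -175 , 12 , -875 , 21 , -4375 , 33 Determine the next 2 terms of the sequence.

-21875, 54

Odd-indexed and even-indexed terms follow separate rules.
Track A: -7, -35, -175, -875, -4375 — multiplying by 5 each time.
Track B: 3, 9, 12, 21, 33 — Fibonacci-style (each term is the sum of the two before it).
Term 11 comes from track A (its 6th entry): -21875.
Term 12 comes from track B (its 6th entry): 54.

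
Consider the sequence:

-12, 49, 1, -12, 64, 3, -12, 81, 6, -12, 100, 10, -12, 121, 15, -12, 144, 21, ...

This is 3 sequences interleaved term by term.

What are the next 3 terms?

Read the sequence 3 terms at a time; column i is its own pattern.
Stream A: -12, -12, -12, -12, -12, -12 (constant -12).
Stream B: 49, 64, 81, 100, 121, 144 (consecutive squares n² from n = 7).
Stream C: 1, 3, 6, 10, 15, 21 (the triangular numbers T_1, T_2, …).
Position 19 falls in stream A as its term 7, giving -12.
Position 20 falls in stream B as its term 7, giving 169.
Position 21 falls in stream C as its term 7, giving 28.

-12, 169, 28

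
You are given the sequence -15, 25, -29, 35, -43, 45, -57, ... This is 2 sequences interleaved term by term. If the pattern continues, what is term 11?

Positions 1, 3, 5, … form one subsequence and positions 2, 4, 6, … form another.
Track A: -15, -29, -43, -57 — arithmetic, step −14.
Track B: 25, 35, 45 — adding 10 each time.
The 11th slot belongs to track A; its 6th term is -85.

-85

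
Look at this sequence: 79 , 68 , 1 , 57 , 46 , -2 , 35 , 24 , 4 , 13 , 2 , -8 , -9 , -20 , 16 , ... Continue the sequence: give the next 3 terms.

Positions follow the repeating pattern AAB; grouping by letter gives 2 tracks.
Subsequence A is 79, 68, 57, 46, 35, 24, 13, 2, -9, -20, which is arithmetic with common difference −11.
Subsequence B is 1, -2, 4, -8, 16, which is geometric with ratio -2.
The 16th slot belongs to subsequence A; its 11th term is -31.
The 17th slot belongs to subsequence A; its 12th term is -42.
Position 18 falls in subsequence B as its term 6, giving -32.

-31, -42, -32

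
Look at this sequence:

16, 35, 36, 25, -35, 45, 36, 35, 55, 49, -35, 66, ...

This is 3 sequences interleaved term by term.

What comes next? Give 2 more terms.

Taking every 3rd term gives 3 separate tracks.
Subsequence A is 16, 25, 36, 49, which is the squares 4², 5², 6², ….
Subsequence B is 35, -35, 35, -35, which is the oscillation 35·(−1)^(n+1).
Subsequence C is 36, 45, 55, 66, which is triangular numbers n(n+1)/2 for n = 8, 9, ….
Term 13 comes from subsequence A (its 5th entry): 64.
Position 14 → subsequence B, term 5 = 35.

64, 35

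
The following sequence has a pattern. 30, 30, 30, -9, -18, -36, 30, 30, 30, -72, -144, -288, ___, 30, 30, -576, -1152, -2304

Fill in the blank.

30

The slot pattern repeats as AAABBB (period 6), so there are 2 interleaved tracks.
Track A = 30, 30, 30, 30, 30, 30, ?, 30, 30: constant 30.
Track B = -9, -18, -36, -72, -144, -288, -576, -1152, -2304: a geometric progression (common ratio 2).
The gap is track A's term 7; the rule gives 30.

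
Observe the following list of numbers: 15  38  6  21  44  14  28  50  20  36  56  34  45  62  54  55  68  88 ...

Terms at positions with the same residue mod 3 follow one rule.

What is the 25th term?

Read the sequence 3 terms at a time; column i is its own pattern.
Subsequence A is 15, 21, 28, 36, 45, 55, which is triangular numbers n(n+1)/2 for n = 5, 6, ….
Subsequence B is 38, 44, 50, 56, 62, 68, which is arithmetic with common difference +6.
Subsequence C is 6, 14, 20, 34, 54, 88, which is a Fibonacci-like recurrence a_n = a_{n-1} + a_{n-2}.
Position 25 falls in subsequence A as its term 9, giving 91.

91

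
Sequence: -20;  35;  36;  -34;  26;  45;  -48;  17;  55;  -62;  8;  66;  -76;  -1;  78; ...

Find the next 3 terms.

The terms cycle through 3 interleaved subsequences.
Subsequence A: -20, -34, -48, -62, -76 — arithmetic with common difference −14.
Subsequence B: 35, 26, 17, 8, -1 — arithmetic, step −9.
Subsequence C: 36, 45, 55, 66, 78 — triangular numbers starting at T_8.
Position 16 → subsequence A, term 6 = -90.
Position 17 falls in subsequence B as its term 6, giving -10.
Position 18 → subsequence C, term 6 = 91.

-90, -10, 91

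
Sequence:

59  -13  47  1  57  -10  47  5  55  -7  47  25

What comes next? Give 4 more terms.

53, -4, 47, 125

Read the sequence 4 terms at a time; column i is its own pattern.
Stream A: 59, 57, 55 (arithmetic, step −2).
Stream B: -13, -10, -7 (adding 3 each time).
Stream C: 47, 47, 47 (the constant sequence 47).
Stream D: 1, 5, 25 (a geometric progression (common ratio 5)).
The 13th slot belongs to stream A; its 4th term is 53.
Term 14 comes from stream B (its 4th entry): -4.
The 15th slot belongs to stream C; its 4th term is 47.
The 16th slot belongs to stream D; its 4th term is 125.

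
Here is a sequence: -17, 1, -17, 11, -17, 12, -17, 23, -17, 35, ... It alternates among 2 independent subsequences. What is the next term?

Odd-indexed and even-indexed terms follow separate rules.
Track A is -17, -17, -17, -17, -17, which is the constant sequence -17.
Track B is 1, 11, 12, 23, 35, which is Fibonacci-style (each term is the sum of the two before it).
Position 11 falls in track A as its term 6, giving -17.

-17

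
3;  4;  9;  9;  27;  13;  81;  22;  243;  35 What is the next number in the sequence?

729

Odd-indexed and even-indexed terms follow separate rules.
Track A: 3, 9, 27, 81, 243. Powers 3^1, 3^2, 3^3, ….
Track B: 4, 9, 13, 22, 35. Each term equals the sum of the previous two.
Position 11 → track A, term 6 = 729.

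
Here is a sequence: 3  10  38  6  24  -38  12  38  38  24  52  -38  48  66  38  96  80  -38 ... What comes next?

192

Split by position mod 3 into 3 tracks.
Stream A: 3, 6, 12, 24, 48, 96 (multiplying by 2 each time).
Stream B: 10, 24, 38, 52, 66, 80 (adding 14 each time).
Stream C: 38, -38, 38, -38, 38, -38 (oscillating between 38 and -38).
Position 19 falls in stream A as its term 7, giving 192.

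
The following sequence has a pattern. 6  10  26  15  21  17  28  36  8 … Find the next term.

45

The slot pattern repeats as AAB (period 3), so there are 2 interleaved tracks.
Track A is 6, 10, 15, 21, 28, 36, which is triangular numbers starting at T_3.
Track B is 26, 17, 8, which is arithmetic with common difference −9.
Position 10 falls in track A as its term 7, giving 45.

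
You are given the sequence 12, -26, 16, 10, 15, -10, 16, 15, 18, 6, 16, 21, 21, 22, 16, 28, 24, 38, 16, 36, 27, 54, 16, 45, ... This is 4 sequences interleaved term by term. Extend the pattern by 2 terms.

30, 70

The terms cycle through 4 interleaved subsequences.
Stream A is 12, 15, 18, 21, 24, 27, which is arithmetic with common difference +3.
Stream B is -26, -10, 6, 22, 38, 54, which is adding 16 each time.
Stream C is 16, 16, 16, 16, 16, 16, which is constant 16.
Stream D is 10, 15, 21, 28, 36, 45, which is triangular numbers starting at T_4.
Position 25 falls in stream A as its term 7, giving 30.
Term 26 comes from stream B (its 7th entry): 70.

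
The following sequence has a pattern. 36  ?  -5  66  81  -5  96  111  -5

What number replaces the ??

51

The slot pattern repeats as AAB (period 3), so there are 2 interleaved tracks.
Track A: 36, ?, 66, 81, 96, 111 (adding 15 each time).
Track B: -5, -5, -5 (always -5).
Track A's pattern makes the blank 51.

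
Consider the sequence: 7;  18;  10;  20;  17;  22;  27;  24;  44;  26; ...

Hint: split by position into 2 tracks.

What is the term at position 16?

Positions 1, 3, 5, … form one subsequence and positions 2, 4, 6, … form another.
Subsequence A: 7, 10, 17, 27, 44 (Fibonacci-style (each term is the sum of the two before it)).
Subsequence B: 18, 20, 22, 24, 26 (arithmetic with common difference +2).
Term 16 comes from subsequence B (its 8th entry): 32.

32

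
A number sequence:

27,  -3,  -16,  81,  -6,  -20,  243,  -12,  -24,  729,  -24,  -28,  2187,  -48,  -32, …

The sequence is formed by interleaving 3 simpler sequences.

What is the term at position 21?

Taking every 3rd term gives 3 separate tracks.
Track A is 27, 81, 243, 729, 2187, which is powers 3^3, 3^4, 3^5, ….
Track B is -3, -6, -12, -24, -48, which is geometric with ratio 2.
Track C is -16, -20, -24, -28, -32, which is linear: a_n = -12 − 4·n.
Term 21 comes from track C (its 7th entry): -40.

-40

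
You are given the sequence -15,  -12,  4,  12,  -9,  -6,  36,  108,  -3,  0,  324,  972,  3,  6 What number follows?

Positions follow the repeating pattern AABB; grouping by letter gives 2 tracks.
Track A: -15, -12, -9, -6, -3, 0, 3, 6. Arithmetic with common difference +3.
Track B: 4, 12, 36, 108, 324, 972. Geometric with ratio 3.
Position 15 → track B, term 7 = 2916.

2916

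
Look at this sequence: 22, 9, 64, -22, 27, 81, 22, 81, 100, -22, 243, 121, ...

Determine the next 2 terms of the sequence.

22, 729

Taking every 3rd term gives 3 separate tracks.
Stream A = 22, -22, 22, -22: oscillating between 22 and -22.
Stream B = 9, 27, 81, 243: successive powers of 3.
Stream C = 64, 81, 100, 121: the squares 8², 9², 10², ….
Position 13 falls in stream A as its term 5, giving 22.
Position 14 → stream B, term 5 = 729.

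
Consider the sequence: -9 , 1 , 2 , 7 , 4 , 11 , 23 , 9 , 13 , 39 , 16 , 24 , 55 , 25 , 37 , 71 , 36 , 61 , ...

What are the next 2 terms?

The terms cycle through 3 interleaved subsequences.
Subsequence A: -9, 7, 23, 39, 55, 71. Arithmetic, step +16.
Subsequence B: 1, 4, 9, 16, 25, 36. The squares 1², 2², 3², ….
Subsequence C: 2, 11, 13, 24, 37, 61. A Fibonacci-like recurrence a_n = a_{n-1} + a_{n-2}.
Position 19 → subsequence A, term 7 = 87.
Position 20 falls in subsequence B as its term 7, giving 49.

87, 49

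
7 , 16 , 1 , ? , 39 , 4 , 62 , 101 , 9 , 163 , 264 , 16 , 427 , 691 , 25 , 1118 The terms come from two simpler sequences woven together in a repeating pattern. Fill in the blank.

The slot pattern repeats as AAB (period 3), so there are 2 interleaved tracks.
Track A: 7, 16, ?, 39, 62, 101, 163, 264, 427, 691, 1118 (a Fibonacci-like recurrence a_n = a_{n-1} + a_{n-2}).
Track B: 1, 4, 9, 16, 25 (perfect squares starting at 1²).
The gap is track A's term 3; the rule gives 23.

23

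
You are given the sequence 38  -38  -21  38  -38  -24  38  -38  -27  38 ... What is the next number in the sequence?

-38

Positions follow the repeating pattern AAB; grouping by letter gives 2 tracks.
Track A is 38, -38, 38, -38, 38, -38, 38, which is alternating ±38.
Track B is -21, -24, -27, which is subtracting 3 each time.
Position 11 → track A, term 8 = -38.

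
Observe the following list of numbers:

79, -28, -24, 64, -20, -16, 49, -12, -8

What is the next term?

34

Reading positions in blocks of 3 reveals the pattern ABB — 2 tracks woven together.
Subsequence A: 79, 64, 49 — linear: a_n = 94 − 15·n.
Subsequence B: -28, -24, -20, -16, -12, -8 — arithmetic, step +4.
Term 10 comes from subsequence A (its 4th entry): 34.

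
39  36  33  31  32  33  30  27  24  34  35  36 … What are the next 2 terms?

21, 18

Positions follow the repeating pattern AAABBB; grouping by letter gives 2 tracks.
Track A is 39, 36, 33, 30, 27, 24, which is arithmetic, step −3.
Track B is 31, 32, 33, 34, 35, 36, which is linear: a_n = 30 + n.
The 13th slot belongs to track A; its 7th term is 21.
The 14th slot belongs to track A; its 8th term is 18.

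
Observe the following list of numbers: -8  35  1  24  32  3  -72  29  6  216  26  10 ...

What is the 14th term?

23

The terms cycle through 3 interleaved subsequences.
Subsequence A: -8, 24, -72, 216 (a geometric progression (common ratio -3)).
Subsequence B: 35, 32, 29, 26 (linear: a_n = 38 − 3·n).
Subsequence C: 1, 3, 6, 10 (the triangular numbers T_1, T_2, …).
The 14th slot belongs to subsequence B; its 5th term is 23.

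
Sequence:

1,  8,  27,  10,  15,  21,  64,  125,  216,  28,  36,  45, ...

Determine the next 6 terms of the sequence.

343, 512, 729, 55, 66, 78

Reading positions in blocks of 6 reveals the pattern AAABBB — 2 tracks woven together.
Track A: 1, 8, 27, 64, 125, 216 — consecutive cubes n³ from n = 1.
Track B: 10, 15, 21, 28, 36, 45 — triangular numbers n(n+1)/2 for n = 4, 5, ….
Position 13 falls in track A as its term 7, giving 343.
Position 14 falls in track A as its term 8, giving 512.
The 15th slot belongs to track A; its 9th term is 729.
Position 16 → track B, term 7 = 55.
The 17th slot belongs to track B; its 8th term is 66.
The 18th slot belongs to track B; its 9th term is 78.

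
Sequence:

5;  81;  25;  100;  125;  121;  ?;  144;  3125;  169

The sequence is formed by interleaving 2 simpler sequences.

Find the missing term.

Split by position mod 2 into 2 tracks.
Stream A: 5, 25, 125, ?, 3125 (successive powers of 5).
Stream B: 81, 100, 121, 144, 169 (consecutive squares n² from n = 9).
Stream A's pattern makes the blank 625.

625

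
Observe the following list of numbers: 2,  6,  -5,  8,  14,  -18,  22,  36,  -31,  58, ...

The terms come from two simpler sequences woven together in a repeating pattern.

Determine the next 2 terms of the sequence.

Reading positions in blocks of 3 reveals the pattern AAB — 2 tracks woven together.
Subsequence A: 2, 6, 8, 14, 22, 36, 58 (Fibonacci-style (each term is the sum of the two before it)).
Subsequence B: -5, -18, -31 (linear: a_n = 8 − 13·n).
Position 11 → subsequence A, term 8 = 94.
Position 12 falls in subsequence B as its term 4, giving -44.

94, -44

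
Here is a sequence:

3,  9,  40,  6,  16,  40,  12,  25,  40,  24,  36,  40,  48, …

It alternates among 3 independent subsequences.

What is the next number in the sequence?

The terms cycle through 3 interleaved subsequences.
Stream A: 3, 6, 12, 24, 48. A geometric progression (common ratio 2).
Stream B: 9, 16, 25, 36. The squares 3², 4², 5², ….
Stream C: 40, 40, 40, 40. The constant sequence 40.
Position 14 → stream B, term 5 = 49.

49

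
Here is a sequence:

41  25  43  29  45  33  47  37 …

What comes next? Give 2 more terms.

The terms cycle through 2 interleaved subsequences.
Track A: 41, 43, 45, 47. Linear: a_n = 39 + 2·n.
Track B: 25, 29, 33, 37. Arithmetic, step +4.
Position 9 → track A, term 5 = 49.
Position 10 falls in track B as its term 5, giving 41.

49, 41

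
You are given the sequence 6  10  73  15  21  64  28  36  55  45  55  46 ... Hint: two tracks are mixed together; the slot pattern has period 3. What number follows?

Positions follow the repeating pattern AAB; grouping by letter gives 2 tracks.
Subsequence A: 6, 10, 15, 21, 28, 36, 45, 55. The triangular numbers T_3, T_4, ….
Subsequence B: 73, 64, 55, 46. Subtracting 9 each time.
Position 13 falls in subsequence A as its term 9, giving 66.

66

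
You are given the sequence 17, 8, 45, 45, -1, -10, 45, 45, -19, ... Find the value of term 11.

45

The slot pattern repeats as AABB (period 4), so there are 2 interleaved tracks.
Track A: 17, 8, -1, -10, -19. Subtracting 9 each time.
Track B: 45, 45, 45, 45. The constant sequence 45.
Position 11 → track B, term 5 = 45.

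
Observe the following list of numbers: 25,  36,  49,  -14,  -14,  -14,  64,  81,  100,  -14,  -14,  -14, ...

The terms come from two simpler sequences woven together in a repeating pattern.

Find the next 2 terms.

Reading positions in blocks of 6 reveals the pattern AAABBB — 2 tracks woven together.
Stream A: 25, 36, 49, 64, 81, 100 (perfect squares starting at 5²).
Stream B: -14, -14, -14, -14, -14, -14 (the constant sequence -14).
Position 13 falls in stream A as its term 7, giving 121.
Term 14 comes from stream A (its 8th entry): 144.

121, 144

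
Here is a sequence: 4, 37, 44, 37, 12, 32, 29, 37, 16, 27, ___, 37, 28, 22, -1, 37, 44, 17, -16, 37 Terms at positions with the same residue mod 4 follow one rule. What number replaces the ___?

14

Taking every 4th term gives 4 separate tracks.
Track A: 4, 12, 16, 28, 44 (Fibonacci-style (each term is the sum of the two before it)).
Track B: 37, 32, 27, 22, 17 (subtracting 5 each time).
Track C: 44, 29, ?, -1, -16 (linear: a_n = 59 − 15·n).
Track D: 37, 37, 37, 37, 37 (the constant sequence 37).
So the missing entry in track C is 14.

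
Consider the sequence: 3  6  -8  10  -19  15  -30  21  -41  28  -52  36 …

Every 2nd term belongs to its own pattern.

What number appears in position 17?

-85

Positions 1, 3, 5, … form one subsequence and positions 2, 4, 6, … form another.
Track A: 3, -8, -19, -30, -41, -52. Linear: a_n = 14 − 11·n.
Track B: 6, 10, 15, 21, 28, 36. The triangular numbers T_3, T_4, ….
Term 17 comes from track A (its 9th entry): -85.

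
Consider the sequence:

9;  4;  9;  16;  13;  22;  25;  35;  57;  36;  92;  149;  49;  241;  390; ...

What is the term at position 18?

The slot pattern repeats as ABB (period 3), so there are 2 interleaved tracks.
Track A: 9, 16, 25, 36, 49 — the squares 3², 4², 5², ….
Track B: 4, 9, 13, 22, 35, 57, 92, 149, 241, 390 — each term equals the sum of the previous two.
Position 18 falls in track B as its term 12, giving 1021.

1021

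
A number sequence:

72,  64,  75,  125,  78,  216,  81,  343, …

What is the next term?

84

Taking every 2nd term gives 2 separate tracks.
Subsequence A: 72, 75, 78, 81 — adding 3 each time.
Subsequence B: 64, 125, 216, 343 — the cubes 4³, 5³, 6³, ….
Position 9 falls in subsequence A as its term 5, giving 84.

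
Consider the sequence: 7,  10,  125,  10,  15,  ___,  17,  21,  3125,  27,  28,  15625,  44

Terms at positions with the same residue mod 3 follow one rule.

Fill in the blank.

Split by position mod 3 into 3 tracks.
Track A is 7, 10, 17, 27, 44, which is Fibonacci-style (each term is the sum of the two before it).
Track B is 10, 15, 21, 28, which is triangular numbers starting at T_4.
Track C is 125, ?, 3125, 15625, which is successive powers of 5.
So the missing entry in track C is 625.

625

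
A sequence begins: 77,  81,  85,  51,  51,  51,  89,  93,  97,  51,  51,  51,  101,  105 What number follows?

The slot pattern repeats as AAABBB (period 6), so there are 2 interleaved tracks.
Track A is 77, 81, 85, 89, 93, 97, 101, 105, which is arithmetic with common difference +4.
Track B is 51, 51, 51, 51, 51, 51, which is constant 51.
The 15th slot belongs to track A; its 9th term is 109.

109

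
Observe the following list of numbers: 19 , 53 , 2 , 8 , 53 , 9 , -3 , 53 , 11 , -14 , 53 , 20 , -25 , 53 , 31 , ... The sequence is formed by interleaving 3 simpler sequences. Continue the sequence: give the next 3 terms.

Taking every 3rd term gives 3 separate tracks.
Stream A = 19, 8, -3, -14, -25: arithmetic with common difference −11.
Stream B = 53, 53, 53, 53, 53: the constant sequence 53.
Stream C = 2, 9, 11, 20, 31: each term equals the sum of the previous two.
The 16th slot belongs to stream A; its 6th term is -36.
Position 17 falls in stream B as its term 6, giving 53.
Term 18 comes from stream C (its 6th entry): 51.

-36, 53, 51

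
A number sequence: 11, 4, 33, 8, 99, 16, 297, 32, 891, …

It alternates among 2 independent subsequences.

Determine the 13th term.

Odd-indexed and even-indexed terms follow separate rules.
Subsequence A: 11, 33, 99, 297, 891. Multiplying by 3 each time.
Subsequence B: 4, 8, 16, 32. Successive powers of 2.
Position 13 → subsequence A, term 7 = 8019.

8019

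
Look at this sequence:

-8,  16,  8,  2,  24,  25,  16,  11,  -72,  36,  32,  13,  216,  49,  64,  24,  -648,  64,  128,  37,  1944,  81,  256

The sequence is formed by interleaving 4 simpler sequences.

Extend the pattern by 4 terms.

Split by position mod 4: positions 1, 5, 9, … form one track, and each other residue class forms its own.
Subsequence A is -8, 24, -72, 216, -648, 1944, which is multiplying by -3 each time.
Subsequence B is 16, 25, 36, 49, 64, 81, which is the squares 4², 5², 6², ….
Subsequence C is 8, 16, 32, 64, 128, 256, which is successive powers of 2.
Subsequence D is 2, 11, 13, 24, 37, which is Fibonacci-style (each term is the sum of the two before it).
The 24th slot belongs to subsequence D; its 6th term is 61.
The 25th slot belongs to subsequence A; its 7th term is -5832.
The 26th slot belongs to subsequence B; its 7th term is 100.
The 27th slot belongs to subsequence C; its 7th term is 512.

61, -5832, 100, 512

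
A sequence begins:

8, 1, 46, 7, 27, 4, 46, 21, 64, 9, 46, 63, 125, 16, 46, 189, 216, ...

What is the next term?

Split by position mod 4 into 4 tracks.
Track A is 8, 27, 64, 125, 216, which is the cubes 2³, 3³, 4³, ….
Track B is 1, 4, 9, 16, which is perfect squares starting at 1².
Track C is 46, 46, 46, 46, which is the constant sequence 46.
Track D is 7, 21, 63, 189, which is a geometric progression (common ratio 3).
The 18th slot belongs to track B; its 5th term is 25.

25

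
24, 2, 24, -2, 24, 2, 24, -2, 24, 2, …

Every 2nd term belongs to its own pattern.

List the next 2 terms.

24, -2

Split by position mod 2 into 2 tracks.
Stream A: 24, 24, 24, 24, 24 (always 24).
Stream B: 2, -2, 2, -2, 2 (oscillating between 2 and -2).
Term 11 comes from stream A (its 6th entry): 24.
The 12th slot belongs to stream B; its 6th term is -2.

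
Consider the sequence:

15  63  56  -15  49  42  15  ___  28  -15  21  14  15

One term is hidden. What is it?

35

Reading positions in blocks of 3 reveals the pattern ABB — 2 tracks woven together.
Track A: 15, -15, 15, -15, 15 — the oscillation 15·(−1)^(n+1).
Track B: 63, 56, 49, 42, ?, 28, 21, 14 — subtracting 7 each time.
So the missing entry in track B is 35.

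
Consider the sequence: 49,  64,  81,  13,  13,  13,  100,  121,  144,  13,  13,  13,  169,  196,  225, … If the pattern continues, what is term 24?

The slot pattern repeats as AAABBB (period 6), so there are 2 interleaved tracks.
Subsequence A: 49, 64, 81, 100, 121, 144, 169, 196, 225. Consecutive squares n² from n = 7.
Subsequence B: 13, 13, 13, 13, 13, 13. The constant sequence 13.
Position 24 falls in subsequence B as its term 12, giving 13.

13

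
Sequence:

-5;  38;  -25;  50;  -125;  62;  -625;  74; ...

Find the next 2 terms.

-3125, 86

Positions 1, 3, 5, … form one subsequence and positions 2, 4, 6, … form another.
Track A: -5, -25, -125, -625. A geometric progression (common ratio 5).
Track B: 38, 50, 62, 74. Adding 12 each time.
Term 9 comes from track A (its 5th entry): -3125.
Position 10 falls in track B as its term 5, giving 86.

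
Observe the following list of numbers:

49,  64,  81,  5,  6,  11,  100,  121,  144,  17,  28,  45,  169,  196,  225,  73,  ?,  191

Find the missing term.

118

The slot pattern repeats as AAABBB (period 6), so there are 2 interleaved tracks.
Track A: 49, 64, 81, 100, 121, 144, 169, 196, 225 — consecutive squares n² from n = 7.
Track B: 5, 6, 11, 17, 28, 45, 73, ?, 191 — each term equals the sum of the previous two.
The gap is track B's term 8; the rule gives 118.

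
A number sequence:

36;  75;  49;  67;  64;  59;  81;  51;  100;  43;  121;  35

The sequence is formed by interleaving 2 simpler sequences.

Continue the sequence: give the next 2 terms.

Split by position mod 2 into 2 tracks.
Stream A: 36, 49, 64, 81, 100, 121 — consecutive squares n² from n = 6.
Stream B: 75, 67, 59, 51, 43, 35 — arithmetic with common difference −8.
Term 13 comes from stream A (its 7th entry): 144.
Position 14 falls in stream B as its term 7, giving 27.

144, 27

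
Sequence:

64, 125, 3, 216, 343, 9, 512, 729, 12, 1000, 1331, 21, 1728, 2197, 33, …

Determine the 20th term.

4913

Reading positions in blocks of 3 reveals the pattern AAB — 2 tracks woven together.
Track A: 64, 125, 216, 343, 512, 729, 1000, 1331, 1728, 2197 — the cubes 4³, 5³, 6³, ….
Track B: 3, 9, 12, 21, 33 — a Fibonacci-like recurrence a_n = a_{n-1} + a_{n-2}.
Position 20 falls in track A as its term 14, giving 4913.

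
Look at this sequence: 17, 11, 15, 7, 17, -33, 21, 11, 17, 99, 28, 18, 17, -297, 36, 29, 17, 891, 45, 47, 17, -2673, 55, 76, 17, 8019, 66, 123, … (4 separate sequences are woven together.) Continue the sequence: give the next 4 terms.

17, -24057, 78, 199

Taking every 4th term gives 4 separate tracks.
Subsequence A: 17, 17, 17, 17, 17, 17, 17 — the constant sequence 17.
Subsequence B: 11, -33, 99, -297, 891, -2673, 8019 — geometric with ratio -3.
Subsequence C: 15, 21, 28, 36, 45, 55, 66 — the triangular numbers T_5, T_6, ….
Subsequence D: 7, 11, 18, 29, 47, 76, 123 — each term equals the sum of the previous two.
The 29th slot belongs to subsequence A; its 8th term is 17.
Position 30 falls in subsequence B as its term 8, giving -24057.
The 31st slot belongs to subsequence C; its 8th term is 78.
Position 32 falls in subsequence D as its term 8, giving 199.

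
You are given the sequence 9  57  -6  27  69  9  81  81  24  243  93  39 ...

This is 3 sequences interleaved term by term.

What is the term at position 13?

The terms cycle through 3 interleaved subsequences.
Stream A: 9, 27, 81, 243 — a geometric progression (common ratio 3).
Stream B: 57, 69, 81, 93 — arithmetic with common difference +12.
Stream C: -6, 9, 24, 39 — arithmetic, step +15.
The 13th slot belongs to stream A; its 5th term is 729.

729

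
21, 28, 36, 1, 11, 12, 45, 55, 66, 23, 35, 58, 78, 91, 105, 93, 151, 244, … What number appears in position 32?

253

Positions follow the repeating pattern AAABBB; grouping by letter gives 2 tracks.
Track A = 21, 28, 36, 45, 55, 66, 78, 91, 105: triangular numbers n(n+1)/2 for n = 6, 7, ….
Track B = 1, 11, 12, 23, 35, 58, 93, 151, 244: a Fibonacci-like recurrence a_n = a_{n-1} + a_{n-2}.
The 32nd slot belongs to track A; its 17th term is 253.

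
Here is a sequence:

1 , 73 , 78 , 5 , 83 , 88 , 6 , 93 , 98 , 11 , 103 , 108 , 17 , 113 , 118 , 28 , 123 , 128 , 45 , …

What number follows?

133

Positions follow the repeating pattern ABB; grouping by letter gives 2 tracks.
Stream A: 1, 5, 6, 11, 17, 28, 45 (a Fibonacci-like recurrence a_n = a_{n-1} + a_{n-2}).
Stream B: 73, 78, 83, 88, 93, 98, 103, 108, 113, 118, 123, 128 (linear: a_n = 68 + 5·n).
Term 20 comes from stream B (its 13th entry): 133.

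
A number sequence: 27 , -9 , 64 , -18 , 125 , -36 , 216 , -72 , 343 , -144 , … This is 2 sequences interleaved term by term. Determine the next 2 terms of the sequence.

The terms cycle through 2 interleaved subsequences.
Track A: 27, 64, 125, 216, 343 (perfect cubes starting at 3³).
Track B: -9, -18, -36, -72, -144 (geometric, ×2 each step).
Position 11 falls in track A as its term 6, giving 512.
The 12th slot belongs to track B; its 6th term is -288.

512, -288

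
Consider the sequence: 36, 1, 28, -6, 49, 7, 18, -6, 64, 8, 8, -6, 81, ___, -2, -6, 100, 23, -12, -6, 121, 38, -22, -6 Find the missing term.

15

Read the sequence 4 terms at a time; column i is its own pattern.
Track A: 36, 49, 64, 81, 100, 121 — consecutive squares n² from n = 6.
Track B: 1, 7, 8, ?, 23, 38 — Fibonacci-style (each term is the sum of the two before it).
Track C: 28, 18, 8, -2, -12, -22 — arithmetic with common difference −10.
Track D: -6, -6, -6, -6, -6, -6 — the constant sequence -6.
Track B's pattern makes the blank 15.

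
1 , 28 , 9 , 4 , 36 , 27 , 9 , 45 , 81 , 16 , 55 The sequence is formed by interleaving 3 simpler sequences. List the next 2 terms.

243, 25

Split by position mod 3: positions 1, 4, 7, … form one track, and each other residue class forms its own.
Track A = 1, 4, 9, 16: perfect squares starting at 1².
Track B = 28, 36, 45, 55: the triangular numbers T_7, T_8, ….
Track C = 9, 27, 81: successive powers of 3.
The 12th slot belongs to track C; its 4th term is 243.
Position 13 → track A, term 5 = 25.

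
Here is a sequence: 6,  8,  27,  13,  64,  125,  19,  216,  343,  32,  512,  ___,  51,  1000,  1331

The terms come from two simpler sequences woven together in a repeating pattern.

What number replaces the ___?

729

The slot pattern repeats as ABB (period 3), so there are 2 interleaved tracks.
Stream A: 6, 13, 19, 32, 51 (Fibonacci-style (each term is the sum of the two before it)).
Stream B: 8, 27, 64, 125, 216, 343, 512, ?, 1000, 1331 (the cubes 2³, 3³, 4³, …).
The gap is stream B's term 8; the rule gives 729.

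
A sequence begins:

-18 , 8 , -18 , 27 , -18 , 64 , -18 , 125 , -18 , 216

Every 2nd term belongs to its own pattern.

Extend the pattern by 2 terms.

-18, 343

Taking every 2nd term gives 2 separate tracks.
Track A: -18, -18, -18, -18, -18 (the constant sequence -18).
Track B: 8, 27, 64, 125, 216 (the cubes 2³, 3³, 4³, …).
The 11th slot belongs to track A; its 6th term is -18.
Position 12 → track B, term 6 = 343.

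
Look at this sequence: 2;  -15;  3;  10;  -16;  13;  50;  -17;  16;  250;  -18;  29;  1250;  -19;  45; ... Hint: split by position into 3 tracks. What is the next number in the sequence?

6250

Read the sequence 3 terms at a time; column i is its own pattern.
Stream A: 2, 10, 50, 250, 1250 (geometric with ratio 5).
Stream B: -15, -16, -17, -18, -19 (arithmetic with common difference −1).
Stream C: 3, 13, 16, 29, 45 (a Fibonacci-like recurrence a_n = a_{n-1} + a_{n-2}).
Term 16 comes from stream A (its 6th entry): 6250.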